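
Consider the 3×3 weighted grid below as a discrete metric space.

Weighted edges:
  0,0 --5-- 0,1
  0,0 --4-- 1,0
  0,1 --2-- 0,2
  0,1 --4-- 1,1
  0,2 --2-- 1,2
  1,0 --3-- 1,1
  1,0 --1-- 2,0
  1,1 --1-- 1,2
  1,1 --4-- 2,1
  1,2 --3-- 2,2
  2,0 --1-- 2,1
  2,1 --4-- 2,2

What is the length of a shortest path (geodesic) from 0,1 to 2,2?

Shortest path: 0,1 → 0,2 → 1,2 → 2,2, total weight = 7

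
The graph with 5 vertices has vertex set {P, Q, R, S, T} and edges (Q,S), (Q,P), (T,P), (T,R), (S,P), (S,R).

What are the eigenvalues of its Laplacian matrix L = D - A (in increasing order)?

Degrees: deg(P) = 3, deg(Q) = 2, deg(R) = 2, deg(S) = 3, deg(T) = 2.
L = D − A with rows/columns ordered (P, Q, R, S, T):
  [ 3, -1,  0, -1, -1]
  [-1,  2,  0, -1,  0]
  [ 0,  0,  2, -1, -1]
  [-1, -1, -1,  3,  0]
  [-1,  0, -1,  0,  2]
Characteristic polynomial: det(λI − L) = λ(λ² − 5λ + 5)(λ² − 7λ + 11).
Roots: λ = 0; (λ² − 5λ + 5) = 0 ⇒ λ = (5 ± √5)/2 ≈ 1.382, 3.618; (λ² − 7λ + 11) = 0 ⇒ λ = (7 ± √5)/2 ≈ 2.382, 4.618.
(Check: the roots sum (with multiplicity) to 12, matching trace L = Σdeg = 2·6 = 12.)
Laplacian eigenvalues (increasing order): [0.0, 1.382, 2.382, 3.618, 4.618]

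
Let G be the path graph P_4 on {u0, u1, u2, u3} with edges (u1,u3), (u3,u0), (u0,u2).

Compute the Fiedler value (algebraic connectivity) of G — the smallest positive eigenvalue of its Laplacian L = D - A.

The path graph P_n has Laplacian eigenvalues λ_k = 2 − 2cos(kπ/n), k = 0, 1, …, n−1. Here n = 4:
k=0: 2 − 2cos(0) = 0.0; k=1: 2 − 2cos(π/4) = 0.5858; k=2: 2 − 2cos(π/2) = 2.0; k=3: 2 − 2cos(3π/4) = 3.4142.
Laplacian eigenvalues: [0.0, 0.5858, 2.0, 3.4142]. Algebraic connectivity (smallest non-zero eigenvalue) = 0.5858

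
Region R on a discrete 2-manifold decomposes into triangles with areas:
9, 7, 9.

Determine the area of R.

9 + 7 + 9 = 25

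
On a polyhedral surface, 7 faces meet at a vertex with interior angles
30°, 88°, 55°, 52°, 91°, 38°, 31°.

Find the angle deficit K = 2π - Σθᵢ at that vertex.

Sum of angles = 385°. K = 360° - 385° = -25° = -5π/36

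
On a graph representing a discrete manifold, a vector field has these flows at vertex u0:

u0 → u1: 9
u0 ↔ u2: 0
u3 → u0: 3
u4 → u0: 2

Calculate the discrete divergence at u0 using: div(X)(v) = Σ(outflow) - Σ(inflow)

Divergence = sum of outgoing flows = 9 + 0 + (-3) + (-2) = 4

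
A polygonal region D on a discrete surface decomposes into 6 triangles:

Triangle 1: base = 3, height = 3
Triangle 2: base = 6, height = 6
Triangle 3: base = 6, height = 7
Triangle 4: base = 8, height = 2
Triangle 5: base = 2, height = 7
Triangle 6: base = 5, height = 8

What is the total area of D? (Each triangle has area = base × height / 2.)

(1/2)×3×3 + (1/2)×6×6 + (1/2)×6×7 + (1/2)×8×2 + (1/2)×2×7 + (1/2)×5×8 = 78.5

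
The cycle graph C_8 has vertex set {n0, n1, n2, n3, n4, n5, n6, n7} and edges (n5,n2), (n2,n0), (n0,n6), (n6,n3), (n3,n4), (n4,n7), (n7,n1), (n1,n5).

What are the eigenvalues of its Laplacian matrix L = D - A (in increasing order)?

The cycle graph C_n has Laplacian eigenvalues λ_k = 2 − 2cos(2πk/n), k = 0, 1, …, n−1. Here n = 8:
k=0: 2 − 2cos(0) = 0.0; k=1: 2 − 2cos(π/4) = 0.5858; k=2: 2 − 2cos(π/2) = 2.0; k=3: 2 − 2cos(3π/4) = 3.4142; k=4: 2 − 2cos(π) = 4.0; k=5: 2 − 2cos(5π/4) = 3.4142; k=6: 2 − 2cos(3π/2) = 2.0; k=7: 2 − 2cos(7π/4) = 0.5858.
Laplacian eigenvalues (increasing order): [0.0, 0.5858, 0.5858, 2.0, 2.0, 3.4142, 3.4142, 4.0]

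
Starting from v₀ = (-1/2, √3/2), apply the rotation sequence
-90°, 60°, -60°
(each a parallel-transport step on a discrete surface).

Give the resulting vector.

Total rotation: (-90°) + 60° + (-60°) = -90°. Final vector: (0.8660, 0.5000)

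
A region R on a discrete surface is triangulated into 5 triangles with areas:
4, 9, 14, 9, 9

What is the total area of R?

4 + 9 + 14 + 9 + 9 = 45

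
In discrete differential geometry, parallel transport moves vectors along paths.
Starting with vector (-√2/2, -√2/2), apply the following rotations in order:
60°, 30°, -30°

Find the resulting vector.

Total rotation: 60° + 30° + (-30°) = 60°. Final vector: (0.2588, -0.9659)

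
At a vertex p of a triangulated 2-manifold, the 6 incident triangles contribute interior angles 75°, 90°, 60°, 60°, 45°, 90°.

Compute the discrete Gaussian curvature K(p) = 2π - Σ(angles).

Sum of angles = 420°. K = 360° - 420° = -60° = -π/3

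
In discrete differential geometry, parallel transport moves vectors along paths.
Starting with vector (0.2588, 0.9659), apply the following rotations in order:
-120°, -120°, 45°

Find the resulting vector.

Total rotation: (-120°) + (-120°) + 45° = -195° ≡ 165° (mod 360°). Final vector: (-0.5000, -0.8660)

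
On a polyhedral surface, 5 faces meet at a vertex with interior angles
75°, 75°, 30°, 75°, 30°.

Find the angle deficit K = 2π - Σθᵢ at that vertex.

Sum of angles = 285°. K = 360° - 285° = 75° = 5π/12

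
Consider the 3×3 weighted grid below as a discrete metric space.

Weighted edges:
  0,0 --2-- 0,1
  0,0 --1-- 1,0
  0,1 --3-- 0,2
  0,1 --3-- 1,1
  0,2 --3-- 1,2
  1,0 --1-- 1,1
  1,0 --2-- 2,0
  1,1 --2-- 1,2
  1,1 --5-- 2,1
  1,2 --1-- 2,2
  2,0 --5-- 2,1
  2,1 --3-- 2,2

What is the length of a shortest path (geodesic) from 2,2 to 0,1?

Shortest path: 2,2 → 1,2 → 1,1 → 0,1, total weight = 6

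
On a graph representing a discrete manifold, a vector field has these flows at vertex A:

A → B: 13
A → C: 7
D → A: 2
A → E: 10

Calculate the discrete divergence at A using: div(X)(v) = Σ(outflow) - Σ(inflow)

Divergence = sum of outgoing flows = 13 + 7 + (-2) + 10 = 28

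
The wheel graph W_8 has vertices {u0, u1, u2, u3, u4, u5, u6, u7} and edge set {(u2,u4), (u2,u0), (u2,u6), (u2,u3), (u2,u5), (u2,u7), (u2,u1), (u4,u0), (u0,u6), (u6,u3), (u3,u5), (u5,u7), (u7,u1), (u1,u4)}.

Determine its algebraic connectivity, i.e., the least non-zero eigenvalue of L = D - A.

The wheel W_8 is the join K_1 ∨ C_7 (a hub joined to every vertex of a cycle of length 7). For a join G ∨ H (G on p vertices, H on q vertices) the Laplacian spectrum is 0, p+q, the eigenvalues of L(G) other than one 0 each shifted by +q, and the eigenvalues of L(H) other than one 0 each shifted by +p. With G = K_1 (p = 1, nothing left after dropping its 0) and H = C_7 (q = 7, eigenvalues 2 − 2cos(2πk/7), k = 0, …, 6; drop k = 0), the spectrum of W_8 is 0, 8, and 1 + (2 − 2cos(2πk/7)) = 3 − 2cos(2πk/7) for k = 1, …, 6:
k=1: 3 − 2cos(2π/7) = 1.753; k=2: 3 − 2cos(4π/7) = 3.445; k=3: 3 − 2cos(6π/7) = 4.8019; k=4: 3 − 2cos(8π/7) = 4.8019; k=5: 3 − 2cos(10π/7) = 3.445; k=6: 3 − 2cos(12π/7) = 1.753.
Laplacian eigenvalues: [0.0, 1.753, 1.753, 3.445, 3.445, 4.8019, 4.8019, 8.0]. Algebraic connectivity (smallest non-zero eigenvalue) = 1.753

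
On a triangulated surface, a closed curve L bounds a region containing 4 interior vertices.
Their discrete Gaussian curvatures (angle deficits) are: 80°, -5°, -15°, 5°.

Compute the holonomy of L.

Holonomy = total enclosed curvature = 80° + (-5°) + (-15°) + 5° = 65°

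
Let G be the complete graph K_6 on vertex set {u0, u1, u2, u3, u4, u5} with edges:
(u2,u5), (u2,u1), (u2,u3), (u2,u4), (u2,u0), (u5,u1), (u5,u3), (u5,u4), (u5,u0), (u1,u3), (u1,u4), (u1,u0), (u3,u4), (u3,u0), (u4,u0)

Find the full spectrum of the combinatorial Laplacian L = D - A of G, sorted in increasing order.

For the complete graph K_n, L = nI − J (J = all-ones matrix). J has eigenvalues n (once, eigenvector 𝟙) and 0 (multiplicity n−1), so L has eigenvalues 0 (once) and n (multiplicity n−1). Here n = 6: eigenvalue 0 once and 6 with multiplicity 5.
Laplacian eigenvalues (increasing order): [0.0, 6.0, 6.0, 6.0, 6.0, 6.0]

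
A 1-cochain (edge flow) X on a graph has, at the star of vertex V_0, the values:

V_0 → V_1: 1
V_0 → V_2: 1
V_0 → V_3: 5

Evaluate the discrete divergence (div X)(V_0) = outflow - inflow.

Divergence = sum of outgoing flows = 1 + 1 + 5 = 7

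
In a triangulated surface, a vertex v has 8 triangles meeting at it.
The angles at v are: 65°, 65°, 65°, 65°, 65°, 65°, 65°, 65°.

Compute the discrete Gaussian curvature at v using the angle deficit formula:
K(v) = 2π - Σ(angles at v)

Sum of angles = 520°. K = 360° - 520° = -160°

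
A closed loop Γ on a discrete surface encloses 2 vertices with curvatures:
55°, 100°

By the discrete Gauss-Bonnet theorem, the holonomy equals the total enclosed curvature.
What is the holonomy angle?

Holonomy = total enclosed curvature = 55° + 100° = 155°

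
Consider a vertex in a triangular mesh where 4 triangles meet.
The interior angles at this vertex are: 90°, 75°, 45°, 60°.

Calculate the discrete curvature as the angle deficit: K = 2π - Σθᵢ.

Sum of angles = 270°. K = 360° - 270° = 90°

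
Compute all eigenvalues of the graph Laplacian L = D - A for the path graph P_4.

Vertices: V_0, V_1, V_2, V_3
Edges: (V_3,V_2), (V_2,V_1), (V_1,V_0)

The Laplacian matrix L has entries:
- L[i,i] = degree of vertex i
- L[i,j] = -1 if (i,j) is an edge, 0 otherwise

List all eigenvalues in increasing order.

The path graph P_n has Laplacian eigenvalues λ_k = 2 − 2cos(kπ/n), k = 0, 1, …, n−1. Here n = 4:
k=0: 2 − 2cos(0) = 0.0; k=1: 2 − 2cos(π/4) = 0.5858; k=2: 2 − 2cos(π/2) = 2.0; k=3: 2 − 2cos(3π/4) = 3.4142.
Laplacian eigenvalues (increasing order): [0.0, 0.5858, 2.0, 3.4142]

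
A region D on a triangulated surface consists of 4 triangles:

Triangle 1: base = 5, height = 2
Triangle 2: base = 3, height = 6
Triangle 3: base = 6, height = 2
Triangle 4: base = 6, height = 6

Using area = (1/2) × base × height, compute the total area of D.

(1/2)×5×2 + (1/2)×3×6 + (1/2)×6×2 + (1/2)×6×6 = 38.0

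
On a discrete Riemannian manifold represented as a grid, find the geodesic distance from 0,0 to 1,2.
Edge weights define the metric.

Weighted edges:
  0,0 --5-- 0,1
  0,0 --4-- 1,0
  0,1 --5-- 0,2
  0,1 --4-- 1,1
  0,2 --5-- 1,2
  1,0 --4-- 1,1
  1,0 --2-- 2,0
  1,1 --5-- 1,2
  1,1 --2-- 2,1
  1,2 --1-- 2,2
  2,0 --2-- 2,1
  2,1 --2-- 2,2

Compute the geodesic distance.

Shortest path: 0,0 → 1,0 → 2,0 → 2,1 → 2,2 → 1,2, total weight = 11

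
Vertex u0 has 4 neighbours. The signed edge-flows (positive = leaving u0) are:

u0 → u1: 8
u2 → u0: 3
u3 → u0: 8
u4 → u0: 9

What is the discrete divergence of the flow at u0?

Divergence = sum of outgoing flows = 8 + (-3) + (-8) + (-9) = -12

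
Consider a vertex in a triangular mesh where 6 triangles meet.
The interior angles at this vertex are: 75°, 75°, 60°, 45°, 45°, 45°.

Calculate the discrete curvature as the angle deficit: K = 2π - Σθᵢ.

Sum of angles = 345°. K = 360° - 345° = 15° = π/12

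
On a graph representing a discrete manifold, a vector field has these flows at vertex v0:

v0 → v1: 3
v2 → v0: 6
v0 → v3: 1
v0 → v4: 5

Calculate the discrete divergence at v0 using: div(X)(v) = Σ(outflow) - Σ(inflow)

Divergence = sum of outgoing flows = 3 + (-6) + 1 + 5 = 3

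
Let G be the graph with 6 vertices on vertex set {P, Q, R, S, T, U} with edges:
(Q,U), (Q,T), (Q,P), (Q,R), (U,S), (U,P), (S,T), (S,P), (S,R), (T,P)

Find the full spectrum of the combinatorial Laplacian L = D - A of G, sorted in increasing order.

Degrees: deg(P) = 4, deg(Q) = 4, deg(R) = 2, deg(S) = 4, deg(T) = 3, deg(U) = 3.
L = D − A with rows/columns ordered (P, Q, R, S, T, U):
  [ 4, -1,  0, -1, -1, -1]
  [-1,  4, -1,  0, -1, -1]
  [ 0, -1,  2, -1,  0,  0]
  [-1,  0, -1,  4, -1, -1]
  [-1, -1,  0, -1,  3,  0]
  [-1, -1,  0, -1,  0,  3]
Characteristic polynomial: det(λI − L) = λ(λ − 2)(λ − 3)(λ − 4)(λ − 5)(λ − 6).
Roots: λ = 0; (λ − 2) = 0 ⇒ λ = 2; (λ − 3) = 0 ⇒ λ = 3; (λ − 4) = 0 ⇒ λ = 4; (λ − 5) = 0 ⇒ λ = 5; (λ − 6) = 0 ⇒ λ = 6.
(Check: the roots sum (with multiplicity) to 20, matching trace L = Σdeg = 2·10 = 20.)
Laplacian eigenvalues (increasing order): [0.0, 2.0, 3.0, 4.0, 5.0, 6.0]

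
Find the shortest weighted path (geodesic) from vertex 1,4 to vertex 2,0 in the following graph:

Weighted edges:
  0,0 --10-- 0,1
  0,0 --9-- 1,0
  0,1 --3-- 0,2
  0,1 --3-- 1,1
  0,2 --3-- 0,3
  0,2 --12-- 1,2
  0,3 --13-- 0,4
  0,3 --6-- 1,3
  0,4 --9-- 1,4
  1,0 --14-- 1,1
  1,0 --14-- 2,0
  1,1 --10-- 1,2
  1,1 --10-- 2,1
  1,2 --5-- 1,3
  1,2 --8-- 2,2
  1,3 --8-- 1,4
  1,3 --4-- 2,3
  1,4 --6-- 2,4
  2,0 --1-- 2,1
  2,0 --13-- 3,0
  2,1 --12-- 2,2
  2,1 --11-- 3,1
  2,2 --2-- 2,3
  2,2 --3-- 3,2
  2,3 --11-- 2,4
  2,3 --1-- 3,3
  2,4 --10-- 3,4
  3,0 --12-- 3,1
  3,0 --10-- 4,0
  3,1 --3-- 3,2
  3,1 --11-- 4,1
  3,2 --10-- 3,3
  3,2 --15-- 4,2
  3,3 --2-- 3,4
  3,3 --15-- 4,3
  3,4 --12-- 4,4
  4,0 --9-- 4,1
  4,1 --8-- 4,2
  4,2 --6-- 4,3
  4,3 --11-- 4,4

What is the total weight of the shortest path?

Shortest path: 1,4 → 1,3 → 2,3 → 2,2 → 2,1 → 2,0, total weight = 27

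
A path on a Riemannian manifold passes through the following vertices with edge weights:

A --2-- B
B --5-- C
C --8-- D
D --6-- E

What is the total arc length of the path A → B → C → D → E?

Arc length = 2 + 5 + 8 + 6 = 21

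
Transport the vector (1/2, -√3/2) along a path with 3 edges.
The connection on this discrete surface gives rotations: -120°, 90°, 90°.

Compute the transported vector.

Total rotation: (-120°) + 90° + 90° = 60°. Final vector: (1, 0)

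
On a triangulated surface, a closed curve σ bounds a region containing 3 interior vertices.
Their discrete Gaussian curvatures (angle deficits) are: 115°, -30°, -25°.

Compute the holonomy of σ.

Holonomy = total enclosed curvature = 115° + (-30°) + (-25°) = 60°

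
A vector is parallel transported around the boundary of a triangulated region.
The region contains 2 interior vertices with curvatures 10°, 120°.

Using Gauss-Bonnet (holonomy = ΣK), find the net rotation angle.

Holonomy = total enclosed curvature = 10° + 120° = 130°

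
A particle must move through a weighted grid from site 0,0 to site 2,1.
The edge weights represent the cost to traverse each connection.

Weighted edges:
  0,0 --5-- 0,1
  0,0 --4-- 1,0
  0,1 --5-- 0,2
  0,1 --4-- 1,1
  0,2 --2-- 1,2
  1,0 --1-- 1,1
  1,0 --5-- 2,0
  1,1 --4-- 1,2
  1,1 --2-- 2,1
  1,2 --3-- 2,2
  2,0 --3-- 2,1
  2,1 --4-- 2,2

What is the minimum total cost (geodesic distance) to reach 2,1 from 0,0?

Shortest path: 0,0 → 1,0 → 1,1 → 2,1, total weight = 7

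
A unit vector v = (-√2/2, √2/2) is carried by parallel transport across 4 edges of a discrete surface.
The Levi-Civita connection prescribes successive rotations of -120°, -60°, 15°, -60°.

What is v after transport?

Total rotation: (-120°) + (-60°) + 15° + (-60°) = -225° ≡ 135° (mod 360°). Final vector: (0, -1)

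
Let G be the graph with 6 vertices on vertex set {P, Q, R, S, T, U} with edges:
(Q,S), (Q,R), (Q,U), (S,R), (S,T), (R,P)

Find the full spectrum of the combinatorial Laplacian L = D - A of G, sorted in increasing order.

Degrees: deg(P) = 1, deg(Q) = 3, deg(R) = 3, deg(S) = 3, deg(T) = 1, deg(U) = 1.
L = D − A with rows/columns ordered (P, Q, R, S, T, U):
  [ 1,  0, -1,  0,  0,  0]
  [ 0,  3, -1, -1,  0, -1]
  [-1, -1,  3, -1,  0,  0]
  [ 0, -1, -1,  3, -1,  0]
  [ 0,  0,  0, -1,  1,  0]
  [ 0, -1,  0,  0,  0,  1]
Characteristic polynomial: det(λI − L) = λ(λ² − 5λ + 3)²(λ − 2).
Roots: λ = 0; (λ² − 5λ + 3) = 0 ⇒ λ = (5 ± √13)/2 ≈ 0.6972, 4.3028 (multiplicity 2); (λ − 2) = 0 ⇒ λ = 2.
(Check: the roots sum (with multiplicity) to 12, matching trace L = Σdeg = 2·6 = 12.)
Laplacian eigenvalues (increasing order): [0.0, 0.6972, 0.6972, 2.0, 4.3028, 4.3028]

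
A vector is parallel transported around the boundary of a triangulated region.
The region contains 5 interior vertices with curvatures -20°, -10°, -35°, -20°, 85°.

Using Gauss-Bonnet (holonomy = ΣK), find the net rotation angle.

Holonomy = total enclosed curvature = (-20°) + (-10°) + (-35°) + (-20°) + 85° = 0°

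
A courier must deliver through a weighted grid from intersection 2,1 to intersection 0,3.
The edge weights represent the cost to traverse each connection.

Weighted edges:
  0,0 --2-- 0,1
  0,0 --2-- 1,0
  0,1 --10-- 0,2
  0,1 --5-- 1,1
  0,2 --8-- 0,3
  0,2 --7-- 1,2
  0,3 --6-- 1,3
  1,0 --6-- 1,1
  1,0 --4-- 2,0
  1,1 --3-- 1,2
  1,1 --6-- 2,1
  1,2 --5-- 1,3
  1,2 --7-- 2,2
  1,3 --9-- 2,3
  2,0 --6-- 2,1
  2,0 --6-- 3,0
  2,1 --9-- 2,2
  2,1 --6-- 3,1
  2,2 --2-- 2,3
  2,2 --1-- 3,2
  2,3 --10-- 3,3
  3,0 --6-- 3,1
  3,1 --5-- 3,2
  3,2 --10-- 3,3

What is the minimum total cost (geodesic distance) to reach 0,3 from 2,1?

Shortest path: 2,1 → 1,1 → 1,2 → 1,3 → 0,3, total weight = 20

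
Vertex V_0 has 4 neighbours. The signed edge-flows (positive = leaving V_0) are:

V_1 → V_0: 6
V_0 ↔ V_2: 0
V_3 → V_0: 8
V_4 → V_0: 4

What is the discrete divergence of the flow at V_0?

Divergence = sum of outgoing flows = (-6) + 0 + (-8) + (-4) = -18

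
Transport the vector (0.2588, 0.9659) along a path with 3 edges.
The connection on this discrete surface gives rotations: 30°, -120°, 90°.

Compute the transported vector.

Total rotation: 30° + (-120°) + 90° = 0°. Final vector: (0.2588, 0.9659)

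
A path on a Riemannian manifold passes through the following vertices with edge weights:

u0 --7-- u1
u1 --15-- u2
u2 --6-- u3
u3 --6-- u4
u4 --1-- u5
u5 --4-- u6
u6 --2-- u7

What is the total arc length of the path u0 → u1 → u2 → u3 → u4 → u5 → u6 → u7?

Arc length = 7 + 15 + 6 + 6 + 1 + 4 + 2 = 41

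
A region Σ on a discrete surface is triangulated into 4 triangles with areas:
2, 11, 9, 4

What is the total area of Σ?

2 + 11 + 9 + 4 = 26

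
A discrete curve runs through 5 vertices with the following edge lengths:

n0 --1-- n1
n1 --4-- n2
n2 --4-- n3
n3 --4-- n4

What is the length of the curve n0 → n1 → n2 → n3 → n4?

Arc length = 1 + 4 + 4 + 4 = 13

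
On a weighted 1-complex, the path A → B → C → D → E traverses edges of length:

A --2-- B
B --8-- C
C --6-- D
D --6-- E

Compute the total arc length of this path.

Arc length = 2 + 8 + 6 + 6 = 22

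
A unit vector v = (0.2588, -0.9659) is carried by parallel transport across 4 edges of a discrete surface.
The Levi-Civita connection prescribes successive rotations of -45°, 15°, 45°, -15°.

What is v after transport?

Total rotation: (-45°) + 15° + 45° + (-15°) = 0°. Final vector: (0.2588, -0.9659)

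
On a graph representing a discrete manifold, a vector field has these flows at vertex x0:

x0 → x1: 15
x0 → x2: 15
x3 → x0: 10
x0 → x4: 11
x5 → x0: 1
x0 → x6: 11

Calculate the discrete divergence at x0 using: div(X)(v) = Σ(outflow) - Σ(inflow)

Divergence = sum of outgoing flows = 15 + 15 + (-10) + 11 + (-1) + 11 = 41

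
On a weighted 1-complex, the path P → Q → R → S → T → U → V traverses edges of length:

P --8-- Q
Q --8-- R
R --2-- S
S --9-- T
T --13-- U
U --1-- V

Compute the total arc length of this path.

Arc length = 8 + 8 + 2 + 9 + 13 + 1 = 41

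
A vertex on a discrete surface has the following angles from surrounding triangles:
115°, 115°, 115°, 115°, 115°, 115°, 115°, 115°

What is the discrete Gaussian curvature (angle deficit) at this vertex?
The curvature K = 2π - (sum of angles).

Sum of angles = 920°. K = 360° - 920° = -560° = -28π/9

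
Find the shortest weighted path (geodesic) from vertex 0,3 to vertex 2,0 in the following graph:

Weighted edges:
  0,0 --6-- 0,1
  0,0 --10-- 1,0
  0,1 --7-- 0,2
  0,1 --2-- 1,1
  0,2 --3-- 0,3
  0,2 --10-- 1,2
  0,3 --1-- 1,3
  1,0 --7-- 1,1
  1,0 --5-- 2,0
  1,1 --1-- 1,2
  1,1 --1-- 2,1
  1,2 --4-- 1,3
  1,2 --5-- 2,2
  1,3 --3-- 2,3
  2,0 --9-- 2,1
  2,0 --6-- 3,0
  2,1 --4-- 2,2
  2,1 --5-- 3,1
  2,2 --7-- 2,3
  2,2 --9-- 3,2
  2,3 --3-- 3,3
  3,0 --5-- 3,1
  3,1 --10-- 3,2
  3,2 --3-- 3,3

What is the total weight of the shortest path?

Shortest path: 0,3 → 1,3 → 1,2 → 1,1 → 2,1 → 2,0, total weight = 16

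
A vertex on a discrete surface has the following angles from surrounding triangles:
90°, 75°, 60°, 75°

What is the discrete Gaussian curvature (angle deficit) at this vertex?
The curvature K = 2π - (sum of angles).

Sum of angles = 300°. K = 360° - 300° = 60° = π/3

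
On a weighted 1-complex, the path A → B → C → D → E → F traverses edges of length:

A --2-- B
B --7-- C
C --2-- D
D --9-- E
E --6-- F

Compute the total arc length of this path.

Arc length = 2 + 7 + 2 + 9 + 6 = 26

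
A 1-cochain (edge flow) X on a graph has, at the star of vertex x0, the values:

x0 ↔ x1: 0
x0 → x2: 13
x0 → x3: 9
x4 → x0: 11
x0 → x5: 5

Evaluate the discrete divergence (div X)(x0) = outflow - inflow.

Divergence = sum of outgoing flows = 0 + 13 + 9 + (-11) + 5 = 16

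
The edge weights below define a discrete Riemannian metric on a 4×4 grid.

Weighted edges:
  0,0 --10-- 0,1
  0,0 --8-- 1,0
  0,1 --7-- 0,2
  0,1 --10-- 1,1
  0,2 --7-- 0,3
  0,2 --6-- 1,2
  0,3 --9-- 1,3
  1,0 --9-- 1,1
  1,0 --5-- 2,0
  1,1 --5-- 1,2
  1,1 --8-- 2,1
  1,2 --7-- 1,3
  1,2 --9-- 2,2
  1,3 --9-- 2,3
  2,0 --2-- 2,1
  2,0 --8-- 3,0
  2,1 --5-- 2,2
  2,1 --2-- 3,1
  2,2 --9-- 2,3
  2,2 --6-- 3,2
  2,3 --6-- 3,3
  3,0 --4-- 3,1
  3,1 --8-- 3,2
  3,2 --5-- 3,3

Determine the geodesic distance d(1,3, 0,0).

Shortest path: 1,3 → 1,2 → 1,1 → 1,0 → 0,0, total weight = 29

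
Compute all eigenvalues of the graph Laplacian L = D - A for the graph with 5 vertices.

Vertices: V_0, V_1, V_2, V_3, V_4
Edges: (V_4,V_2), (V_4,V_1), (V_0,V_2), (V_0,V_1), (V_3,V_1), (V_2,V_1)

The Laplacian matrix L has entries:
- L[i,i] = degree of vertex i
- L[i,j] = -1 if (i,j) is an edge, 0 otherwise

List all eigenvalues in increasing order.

Degrees: deg(V_0) = 2, deg(V_1) = 4, deg(V_2) = 3, deg(V_3) = 1, deg(V_4) = 2.
L = D − A with rows/columns ordered (V_0, V_1, V_2, V_3, V_4):
  [ 2, -1, -1,  0,  0]
  [-1,  4, -1, -1, -1]
  [-1, -1,  3,  0, -1]
  [ 0, -1,  0,  1,  0]
  [ 0, -1, -1,  0,  2]
Characteristic polynomial: det(λI − L) = λ(λ − 1)(λ − 2)(λ − 4)(λ − 5).
Roots: λ = 0; (λ − 1) = 0 ⇒ λ = 1; (λ − 2) = 0 ⇒ λ = 2; (λ − 4) = 0 ⇒ λ = 4; (λ − 5) = 0 ⇒ λ = 5.
(Check: the roots sum (with multiplicity) to 12, matching trace L = Σdeg = 2·6 = 12.)
Laplacian eigenvalues (increasing order): [0.0, 1.0, 2.0, 4.0, 5.0]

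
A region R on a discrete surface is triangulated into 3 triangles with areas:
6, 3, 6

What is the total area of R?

6 + 3 + 6 = 15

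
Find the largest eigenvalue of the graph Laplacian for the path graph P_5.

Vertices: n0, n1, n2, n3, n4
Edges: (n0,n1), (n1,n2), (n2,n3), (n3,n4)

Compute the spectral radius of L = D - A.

The path graph P_n has Laplacian eigenvalues λ_k = 2 − 2cos(kπ/n), k = 0, 1, …, n−1. Here n = 5:
k=0: 2 − 2cos(0) = 0.0; k=1: 2 − 2cos(π/5) = 0.382; k=2: 2 − 2cos(2π/5) = 1.382; k=3: 2 − 2cos(3π/5) = 2.618; k=4: 2 − 2cos(4π/5) = 3.618.
Laplacian eigenvalues: [0.0, 0.382, 1.382, 2.618, 3.618]. Largest eigenvalue (spectral radius) = 3.618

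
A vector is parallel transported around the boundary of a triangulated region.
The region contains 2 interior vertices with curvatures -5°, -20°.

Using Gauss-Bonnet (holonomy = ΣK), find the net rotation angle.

Holonomy = total enclosed curvature = (-5°) + (-20°) = -25°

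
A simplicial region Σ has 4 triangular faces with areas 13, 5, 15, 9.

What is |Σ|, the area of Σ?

13 + 5 + 15 + 9 = 42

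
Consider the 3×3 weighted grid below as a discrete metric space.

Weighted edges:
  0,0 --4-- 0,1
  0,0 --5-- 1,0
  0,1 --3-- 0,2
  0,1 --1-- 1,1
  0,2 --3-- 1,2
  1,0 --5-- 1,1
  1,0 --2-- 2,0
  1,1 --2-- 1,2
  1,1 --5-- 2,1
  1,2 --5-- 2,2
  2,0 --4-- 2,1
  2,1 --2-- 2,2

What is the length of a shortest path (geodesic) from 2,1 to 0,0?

Shortest path: 2,1 → 1,1 → 0,1 → 0,0, total weight = 10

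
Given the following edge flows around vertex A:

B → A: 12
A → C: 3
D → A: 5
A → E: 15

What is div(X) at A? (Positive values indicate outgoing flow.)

Divergence = sum of outgoing flows = (-12) + 3 + (-5) + 15 = 1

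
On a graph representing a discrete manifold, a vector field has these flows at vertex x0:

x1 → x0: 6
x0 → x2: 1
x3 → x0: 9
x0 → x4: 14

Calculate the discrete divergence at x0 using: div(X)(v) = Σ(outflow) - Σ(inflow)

Divergence = sum of outgoing flows = (-6) + 1 + (-9) + 14 = 0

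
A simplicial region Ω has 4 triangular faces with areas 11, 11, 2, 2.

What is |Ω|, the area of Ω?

11 + 11 + 2 + 2 = 26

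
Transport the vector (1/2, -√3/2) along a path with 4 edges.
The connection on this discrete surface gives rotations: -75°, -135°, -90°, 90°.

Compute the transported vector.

Total rotation: (-75°) + (-135°) + (-90°) + 90° = -210° ≡ 150° (mod 360°). Final vector: (0, 1)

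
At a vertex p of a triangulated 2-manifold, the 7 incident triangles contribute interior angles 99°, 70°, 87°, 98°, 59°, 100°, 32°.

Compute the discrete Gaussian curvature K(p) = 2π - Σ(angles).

Sum of angles = 545°. K = 360° - 545° = -185° = -37π/36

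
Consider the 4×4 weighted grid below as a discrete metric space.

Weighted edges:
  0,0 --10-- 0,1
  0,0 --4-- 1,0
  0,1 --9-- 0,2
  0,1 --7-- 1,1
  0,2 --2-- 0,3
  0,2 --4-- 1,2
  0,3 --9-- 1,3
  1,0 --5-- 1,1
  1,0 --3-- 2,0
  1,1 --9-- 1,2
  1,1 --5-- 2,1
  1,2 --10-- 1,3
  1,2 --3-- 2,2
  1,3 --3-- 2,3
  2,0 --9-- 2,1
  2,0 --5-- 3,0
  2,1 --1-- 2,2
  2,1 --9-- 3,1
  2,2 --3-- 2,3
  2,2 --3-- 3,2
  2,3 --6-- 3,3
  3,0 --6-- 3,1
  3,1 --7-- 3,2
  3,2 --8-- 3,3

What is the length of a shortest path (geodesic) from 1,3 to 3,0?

Shortest path: 1,3 → 2,3 → 2,2 → 2,1 → 2,0 → 3,0, total weight = 21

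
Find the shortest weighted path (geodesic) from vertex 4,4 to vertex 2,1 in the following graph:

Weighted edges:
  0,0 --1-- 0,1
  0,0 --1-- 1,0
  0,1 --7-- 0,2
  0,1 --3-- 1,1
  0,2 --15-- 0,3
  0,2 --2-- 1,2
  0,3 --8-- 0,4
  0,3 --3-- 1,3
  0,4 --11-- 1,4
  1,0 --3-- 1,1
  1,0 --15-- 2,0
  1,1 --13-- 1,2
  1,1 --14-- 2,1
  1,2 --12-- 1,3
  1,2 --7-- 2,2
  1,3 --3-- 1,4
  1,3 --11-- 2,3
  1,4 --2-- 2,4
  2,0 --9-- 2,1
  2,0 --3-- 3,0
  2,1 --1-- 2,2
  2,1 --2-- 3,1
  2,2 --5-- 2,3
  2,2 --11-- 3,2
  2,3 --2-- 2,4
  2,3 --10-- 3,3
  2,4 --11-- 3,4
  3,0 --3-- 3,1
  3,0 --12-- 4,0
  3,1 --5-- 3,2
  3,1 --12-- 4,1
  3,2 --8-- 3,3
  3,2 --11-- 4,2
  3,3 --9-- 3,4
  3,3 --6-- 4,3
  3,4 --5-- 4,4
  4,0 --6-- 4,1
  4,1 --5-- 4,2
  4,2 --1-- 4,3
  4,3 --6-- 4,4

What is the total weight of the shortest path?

Shortest path: 4,4 → 3,4 → 2,4 → 2,3 → 2,2 → 2,1, total weight = 24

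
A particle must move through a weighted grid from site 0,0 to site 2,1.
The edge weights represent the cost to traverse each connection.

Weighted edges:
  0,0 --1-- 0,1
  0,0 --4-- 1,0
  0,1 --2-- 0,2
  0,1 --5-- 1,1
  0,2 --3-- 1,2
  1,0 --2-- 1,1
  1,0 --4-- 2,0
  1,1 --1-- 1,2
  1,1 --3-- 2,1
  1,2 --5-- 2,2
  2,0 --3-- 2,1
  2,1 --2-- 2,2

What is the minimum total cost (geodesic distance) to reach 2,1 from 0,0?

Shortest path: 0,0 → 0,1 → 1,1 → 2,1, total weight = 9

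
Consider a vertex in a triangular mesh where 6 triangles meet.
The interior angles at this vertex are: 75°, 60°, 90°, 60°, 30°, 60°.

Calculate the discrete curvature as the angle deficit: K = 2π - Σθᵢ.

Sum of angles = 375°. K = 360° - 375° = -15° = -π/12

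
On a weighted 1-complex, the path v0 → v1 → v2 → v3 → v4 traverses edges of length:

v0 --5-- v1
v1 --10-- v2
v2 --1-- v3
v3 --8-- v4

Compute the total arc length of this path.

Arc length = 5 + 10 + 1 + 8 = 24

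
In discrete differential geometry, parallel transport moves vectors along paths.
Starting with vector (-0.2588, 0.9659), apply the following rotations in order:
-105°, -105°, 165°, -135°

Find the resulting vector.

Total rotation: (-105°) + (-105°) + 165° + (-135°) = -180° ≡ 180° (mod 360°). Final vector: (0.2588, -0.9659)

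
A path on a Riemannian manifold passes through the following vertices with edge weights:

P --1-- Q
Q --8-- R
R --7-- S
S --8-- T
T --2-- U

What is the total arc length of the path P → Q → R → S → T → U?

Arc length = 1 + 8 + 7 + 8 + 2 = 26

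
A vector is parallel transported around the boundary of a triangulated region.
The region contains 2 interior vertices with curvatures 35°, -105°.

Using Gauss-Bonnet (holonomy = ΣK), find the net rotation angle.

Holonomy = total enclosed curvature = 35° + (-105°) = -70°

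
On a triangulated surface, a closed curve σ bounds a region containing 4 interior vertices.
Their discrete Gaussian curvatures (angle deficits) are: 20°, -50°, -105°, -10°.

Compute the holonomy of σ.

Holonomy = total enclosed curvature = 20° + (-50°) + (-105°) + (-10°) = -145°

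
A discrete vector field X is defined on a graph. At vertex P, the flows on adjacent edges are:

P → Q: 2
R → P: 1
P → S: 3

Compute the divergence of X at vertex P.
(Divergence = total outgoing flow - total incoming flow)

Divergence = sum of outgoing flows = 2 + (-1) + 3 = 4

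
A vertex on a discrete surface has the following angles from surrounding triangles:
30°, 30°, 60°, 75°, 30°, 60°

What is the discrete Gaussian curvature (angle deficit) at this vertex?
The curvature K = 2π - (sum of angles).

Sum of angles = 285°. K = 360° - 285° = 75° = 5π/12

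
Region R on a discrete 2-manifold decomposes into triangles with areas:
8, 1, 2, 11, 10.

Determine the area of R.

8 + 1 + 2 + 11 + 10 = 32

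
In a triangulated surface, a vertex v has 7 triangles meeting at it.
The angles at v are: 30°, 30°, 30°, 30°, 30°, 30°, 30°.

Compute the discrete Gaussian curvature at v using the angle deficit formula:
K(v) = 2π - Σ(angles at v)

Sum of angles = 210°. K = 360° - 210° = 150° = 5π/6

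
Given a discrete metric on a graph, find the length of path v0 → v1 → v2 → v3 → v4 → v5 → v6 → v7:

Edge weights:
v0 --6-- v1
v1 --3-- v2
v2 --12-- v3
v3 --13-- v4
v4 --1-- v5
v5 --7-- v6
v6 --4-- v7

Arc length = 6 + 3 + 12 + 13 + 1 + 7 + 4 = 46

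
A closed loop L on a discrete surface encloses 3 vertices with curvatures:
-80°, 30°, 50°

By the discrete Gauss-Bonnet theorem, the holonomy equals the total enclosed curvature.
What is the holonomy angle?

Holonomy = total enclosed curvature = (-80°) + 30° + 50° = 0°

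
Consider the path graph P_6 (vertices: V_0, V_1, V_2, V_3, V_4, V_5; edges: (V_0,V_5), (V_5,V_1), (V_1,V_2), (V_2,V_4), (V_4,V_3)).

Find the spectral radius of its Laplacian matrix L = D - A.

The path graph P_n has Laplacian eigenvalues λ_k = 2 − 2cos(kπ/n), k = 0, 1, …, n−1. Here n = 6:
k=0: 2 − 2cos(0) = 0.0; k=1: 2 − 2cos(π/6) = 0.2679; k=2: 2 − 2cos(π/3) = 1.0; k=3: 2 − 2cos(π/2) = 2.0; k=4: 2 − 2cos(2π/3) = 3.0; k=5: 2 − 2cos(5π/6) = 3.7321.
Laplacian eigenvalues: [0.0, 0.2679, 1.0, 2.0, 3.0, 3.7321]. Largest eigenvalue (spectral radius) = 3.7321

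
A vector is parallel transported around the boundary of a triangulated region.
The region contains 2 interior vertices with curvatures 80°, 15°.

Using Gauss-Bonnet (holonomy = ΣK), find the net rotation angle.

Holonomy = total enclosed curvature = 80° + 15° = 95°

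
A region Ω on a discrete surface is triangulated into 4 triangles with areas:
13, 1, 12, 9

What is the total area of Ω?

13 + 1 + 12 + 9 = 35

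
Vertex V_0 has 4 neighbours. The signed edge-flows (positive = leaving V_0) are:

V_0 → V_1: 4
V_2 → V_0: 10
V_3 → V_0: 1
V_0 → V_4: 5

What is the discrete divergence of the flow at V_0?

Divergence = sum of outgoing flows = 4 + (-10) + (-1) + 5 = -2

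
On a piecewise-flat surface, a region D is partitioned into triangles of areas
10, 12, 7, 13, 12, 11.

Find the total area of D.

10 + 12 + 7 + 13 + 12 + 11 = 65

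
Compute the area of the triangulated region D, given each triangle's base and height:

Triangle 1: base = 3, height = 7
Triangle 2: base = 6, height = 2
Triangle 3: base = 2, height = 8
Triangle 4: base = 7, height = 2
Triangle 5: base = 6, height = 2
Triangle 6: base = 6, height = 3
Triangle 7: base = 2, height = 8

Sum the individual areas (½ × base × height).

(1/2)×3×7 + (1/2)×6×2 + (1/2)×2×8 + (1/2)×7×2 + (1/2)×6×2 + (1/2)×6×3 + (1/2)×2×8 = 54.5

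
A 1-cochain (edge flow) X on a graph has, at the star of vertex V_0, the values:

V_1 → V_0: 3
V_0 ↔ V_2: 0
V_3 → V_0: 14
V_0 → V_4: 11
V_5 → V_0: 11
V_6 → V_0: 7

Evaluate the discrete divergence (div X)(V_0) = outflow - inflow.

Divergence = sum of outgoing flows = (-3) + 0 + (-14) + 11 + (-11) + (-7) = -24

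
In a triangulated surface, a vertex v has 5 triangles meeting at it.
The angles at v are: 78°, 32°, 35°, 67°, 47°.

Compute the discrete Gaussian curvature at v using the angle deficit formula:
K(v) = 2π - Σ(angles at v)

Sum of angles = 259°. K = 360° - 259° = 101° = 101π/180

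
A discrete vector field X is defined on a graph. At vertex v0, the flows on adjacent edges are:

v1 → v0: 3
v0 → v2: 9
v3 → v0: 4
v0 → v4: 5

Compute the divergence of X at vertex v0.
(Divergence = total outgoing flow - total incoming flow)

Divergence = sum of outgoing flows = (-3) + 9 + (-4) + 5 = 7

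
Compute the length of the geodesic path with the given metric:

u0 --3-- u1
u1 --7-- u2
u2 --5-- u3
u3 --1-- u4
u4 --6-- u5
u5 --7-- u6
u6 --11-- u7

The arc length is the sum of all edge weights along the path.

Arc length = 3 + 7 + 5 + 1 + 6 + 7 + 11 = 40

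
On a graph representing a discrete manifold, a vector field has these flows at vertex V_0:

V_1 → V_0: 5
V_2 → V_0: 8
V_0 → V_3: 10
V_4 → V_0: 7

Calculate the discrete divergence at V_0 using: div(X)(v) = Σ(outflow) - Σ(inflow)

Divergence = sum of outgoing flows = (-5) + (-8) + 10 + (-7) = -10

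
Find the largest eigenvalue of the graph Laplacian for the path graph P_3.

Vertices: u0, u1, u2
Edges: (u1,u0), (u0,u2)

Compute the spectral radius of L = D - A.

The path graph P_n has Laplacian eigenvalues λ_k = 2 − 2cos(kπ/n), k = 0, 1, …, n−1. Here n = 3:
k=0: 2 − 2cos(0) = 0.0; k=1: 2 − 2cos(π/3) = 1.0; k=2: 2 − 2cos(2π/3) = 3.0.
Laplacian eigenvalues: [0.0, 1.0, 3.0]. Largest eigenvalue (spectral radius) = 3.0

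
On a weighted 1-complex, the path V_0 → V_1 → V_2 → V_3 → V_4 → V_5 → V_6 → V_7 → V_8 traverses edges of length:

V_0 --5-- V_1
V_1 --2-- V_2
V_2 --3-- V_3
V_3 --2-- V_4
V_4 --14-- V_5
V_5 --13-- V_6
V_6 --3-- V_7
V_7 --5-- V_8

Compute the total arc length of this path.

Arc length = 5 + 2 + 3 + 2 + 14 + 13 + 3 + 5 = 47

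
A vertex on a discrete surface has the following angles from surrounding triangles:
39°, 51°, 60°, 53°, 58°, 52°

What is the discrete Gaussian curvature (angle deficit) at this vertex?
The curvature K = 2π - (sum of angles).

Sum of angles = 313°. K = 360° - 313° = 47° = 47π/180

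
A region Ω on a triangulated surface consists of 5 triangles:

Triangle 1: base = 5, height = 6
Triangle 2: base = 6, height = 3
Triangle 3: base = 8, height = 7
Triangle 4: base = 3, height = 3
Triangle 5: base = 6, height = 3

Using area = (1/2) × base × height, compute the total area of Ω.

(1/2)×5×6 + (1/2)×6×3 + (1/2)×8×7 + (1/2)×3×3 + (1/2)×6×3 = 65.5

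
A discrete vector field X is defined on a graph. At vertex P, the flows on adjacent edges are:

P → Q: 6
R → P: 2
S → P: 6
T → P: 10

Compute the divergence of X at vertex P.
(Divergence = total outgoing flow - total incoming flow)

Divergence = sum of outgoing flows = 6 + (-2) + (-6) + (-10) = -12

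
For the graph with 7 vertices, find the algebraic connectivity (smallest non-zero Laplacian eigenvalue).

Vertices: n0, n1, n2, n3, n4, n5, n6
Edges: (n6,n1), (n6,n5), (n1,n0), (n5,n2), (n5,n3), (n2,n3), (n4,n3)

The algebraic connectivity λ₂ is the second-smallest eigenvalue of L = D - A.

Degrees: deg(n0) = 1, deg(n1) = 2, deg(n2) = 2, deg(n3) = 3, deg(n4) = 1, deg(n5) = 3, deg(n6) = 2.
L = D − A with rows/columns ordered (n0, n1, n2, n3, n4, n5, n6):
  [ 1, -1,  0,  0,  0,  0,  0]
  [-1,  2,  0,  0,  0,  0, -1]
  [ 0,  0,  2, -1,  0, -1,  0]
  [ 0,  0, -1,  3, -1, -1,  0]
  [ 0,  0,  0, -1,  1,  0,  0]
  [ 0,  0, -1, -1,  0,  3, -1]
  [ 0, -1,  0,  0,  0, -1,  2]
Characteristic polynomial: det(λI − L) = λ(λ² − 4λ + 1)(λ − 1)(λ² − 6λ + 7)(λ − 3).
Roots: λ = 0; (λ² − 4λ + 1) = 0 ⇒ λ = 2 ± √3 ≈ 0.2679, 3.7321; (λ − 1) = 0 ⇒ λ = 1; (λ² − 6λ + 7) = 0 ⇒ λ = 3 ± √2 ≈ 1.5858, 4.4142; (λ − 3) = 0 ⇒ λ = 3.
(Check: the roots sum (with multiplicity) to 14, matching trace L = Σdeg = 2·7 = 14.)
Laplacian eigenvalues: [0.0, 0.2679, 1.0, 1.5858, 3.0, 3.7321, 4.4142]. Algebraic connectivity (smallest non-zero eigenvalue) = 0.2679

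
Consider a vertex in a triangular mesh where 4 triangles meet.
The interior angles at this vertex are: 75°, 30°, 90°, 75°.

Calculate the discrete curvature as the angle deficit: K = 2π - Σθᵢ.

Sum of angles = 270°. K = 360° - 270° = 90° = π/2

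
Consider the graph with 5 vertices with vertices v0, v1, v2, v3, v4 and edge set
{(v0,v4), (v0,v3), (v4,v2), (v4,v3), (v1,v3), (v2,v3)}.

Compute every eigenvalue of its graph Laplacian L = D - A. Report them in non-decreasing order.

Degrees: deg(v0) = 2, deg(v1) = 1, deg(v2) = 2, deg(v3) = 4, deg(v4) = 3.
L = D − A with rows/columns ordered (v0, v1, v2, v3, v4):
  [ 2,  0,  0, -1, -1]
  [ 0,  1,  0, -1,  0]
  [ 0,  0,  2, -1, -1]
  [-1, -1, -1,  4, -1]
  [-1,  0, -1, -1,  3]
Characteristic polynomial: det(λI − L) = λ(λ − 1)(λ − 2)(λ − 4)(λ − 5).
Roots: λ = 0; (λ − 1) = 0 ⇒ λ = 1; (λ − 2) = 0 ⇒ λ = 2; (λ − 4) = 0 ⇒ λ = 4; (λ − 5) = 0 ⇒ λ = 5.
(Check: the roots sum (with multiplicity) to 12, matching trace L = Σdeg = 2·6 = 12.)
Laplacian eigenvalues (increasing order): [0.0, 1.0, 2.0, 4.0, 5.0]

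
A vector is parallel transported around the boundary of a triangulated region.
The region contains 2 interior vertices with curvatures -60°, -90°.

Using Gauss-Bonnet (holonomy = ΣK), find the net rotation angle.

Holonomy = total enclosed curvature = (-60°) + (-90°) = -150°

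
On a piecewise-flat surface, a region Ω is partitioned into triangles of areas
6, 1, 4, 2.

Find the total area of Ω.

6 + 1 + 4 + 2 = 13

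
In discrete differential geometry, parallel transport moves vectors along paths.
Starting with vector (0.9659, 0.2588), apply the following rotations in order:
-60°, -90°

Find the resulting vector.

Total rotation: (-60°) + (-90°) = -150°. Final vector: (-0.7071, -0.7071)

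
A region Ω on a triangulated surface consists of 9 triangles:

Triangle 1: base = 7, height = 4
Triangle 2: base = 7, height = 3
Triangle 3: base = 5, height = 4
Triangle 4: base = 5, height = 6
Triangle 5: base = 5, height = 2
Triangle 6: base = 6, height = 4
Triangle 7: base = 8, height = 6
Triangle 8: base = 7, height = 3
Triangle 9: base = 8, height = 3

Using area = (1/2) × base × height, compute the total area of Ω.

(1/2)×7×4 + (1/2)×7×3 + (1/2)×5×4 + (1/2)×5×6 + (1/2)×5×2 + (1/2)×6×4 + (1/2)×8×6 + (1/2)×7×3 + (1/2)×8×3 = 113.0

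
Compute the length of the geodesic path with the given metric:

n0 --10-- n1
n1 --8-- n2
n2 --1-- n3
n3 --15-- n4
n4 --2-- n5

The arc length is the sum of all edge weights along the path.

Arc length = 10 + 8 + 1 + 15 + 2 = 36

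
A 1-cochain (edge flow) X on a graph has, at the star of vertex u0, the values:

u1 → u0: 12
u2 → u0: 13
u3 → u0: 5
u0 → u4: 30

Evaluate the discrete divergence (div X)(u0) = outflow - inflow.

Divergence = sum of outgoing flows = (-12) + (-13) + (-5) + 30 = 0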